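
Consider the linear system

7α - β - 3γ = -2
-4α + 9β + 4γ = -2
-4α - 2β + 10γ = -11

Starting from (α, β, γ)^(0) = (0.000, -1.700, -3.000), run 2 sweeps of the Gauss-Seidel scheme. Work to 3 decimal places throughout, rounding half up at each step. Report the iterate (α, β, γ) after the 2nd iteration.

(-0.999, 0.118, -1.476)

Iteration 1:
  α = (-2 - (-1)·-1.700 - (-3)·-3.000) / (7) = -1.814
  β = (-2 - (-4)·-1.814 - (4)·-3.000) / (9) = 0.305
  γ = (-11 - (-4)·-1.814 - (-2)·0.305) / (10) = -1.765
Iteration 2:
  α = (-2 - (-1)·0.305 - (-3)·-1.765) / (7) = -0.999
  β = (-2 - (-4)·-0.999 - (4)·-1.765) / (9) = 0.118
  γ = (-11 - (-4)·-0.999 - (-2)·0.118) / (10) = -1.476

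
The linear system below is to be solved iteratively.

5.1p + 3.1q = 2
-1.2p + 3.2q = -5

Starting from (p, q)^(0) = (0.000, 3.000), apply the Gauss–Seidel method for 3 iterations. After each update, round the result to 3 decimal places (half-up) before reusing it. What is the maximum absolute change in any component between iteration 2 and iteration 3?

0.706

Iteration 1:
  p = (2 - (3.1)·3.000) / (5.1) = -1.431
  q = (-5 - (-1.2)·-1.431) / (3.2) = -2.099
Iteration 2:
  p = (2 - (3.1)·-2.099) / (5.1) = 1.668
  q = (-5 - (-1.2)·1.668) / (3.2) = -0.937
Iteration 3:
  p = (2 - (3.1)·-0.937) / (5.1) = 0.962
  q = (-5 - (-1.2)·0.962) / (3.2) = -1.202
Change: (-0.706, -0.265) → max |·| = 0.706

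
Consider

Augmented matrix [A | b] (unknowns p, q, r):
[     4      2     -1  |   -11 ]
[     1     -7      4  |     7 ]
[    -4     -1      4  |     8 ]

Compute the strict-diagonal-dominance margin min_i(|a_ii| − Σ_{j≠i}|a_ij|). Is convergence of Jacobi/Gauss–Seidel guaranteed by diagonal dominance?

row 1: |4| − (2+1) = 1
row 2: |-7| − (1+4) = 2
row 3: |4| − (4+1) = -1
minimum over rows = -1 → not strictly diagonally dominant

-1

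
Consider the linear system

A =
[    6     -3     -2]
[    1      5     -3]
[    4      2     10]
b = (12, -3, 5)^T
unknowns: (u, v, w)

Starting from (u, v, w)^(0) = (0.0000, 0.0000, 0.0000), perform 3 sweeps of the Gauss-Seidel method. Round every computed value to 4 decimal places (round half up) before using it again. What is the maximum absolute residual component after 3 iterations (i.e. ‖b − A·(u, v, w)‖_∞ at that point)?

0.1976

Iteration 1:
  u = (12 - (-3)·0.0000 - (-2)·0.0000) / (6) = 2.0000
  v = (-3 - (1)·2.0000 - (-3)·0.0000) / (5) = -1.0000
  w = (5 - (4)·2.0000 - (2)·-1.0000) / (10) = -0.1000
Iteration 2:
  u = (12 - (-3)·-1.0000 - (-2)·-0.1000) / (6) = 1.4667
  v = (-3 - (1)·1.4667 - (-3)·-0.1000) / (5) = -0.9533
  w = (5 - (4)·1.4667 - (2)·-0.9533) / (10) = 0.1040
Iteration 3:
  u = (12 - (-3)·-0.9533 - (-2)·0.1040) / (6) = 1.5580
  v = (-3 - (1)·1.5580 - (-3)·0.1040) / (5) = -0.8492
  w = (5 - (4)·1.5580 - (2)·-0.8492) / (10) = 0.0466
Residual b − A·x = (0.1976, -0.1722, 0.0004); ∞-norm = 0.1976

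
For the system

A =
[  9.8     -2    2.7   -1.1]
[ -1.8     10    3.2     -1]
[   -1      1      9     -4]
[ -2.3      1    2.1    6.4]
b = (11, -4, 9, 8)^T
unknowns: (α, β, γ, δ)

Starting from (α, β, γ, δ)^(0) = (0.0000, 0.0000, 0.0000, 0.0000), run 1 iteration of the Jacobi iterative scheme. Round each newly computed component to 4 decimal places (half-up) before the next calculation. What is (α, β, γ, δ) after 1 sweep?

Iteration 1:
  α = (11 - (-2)·0.0000 - (2.7)·0.0000 - (-1.1)·0.0000) / (9.8) = 1.1224
  β = (-4 - (-1.8)·0.0000 - (3.2)·0.0000 - (-1)·0.0000) / (10) = -0.4000
  γ = (9 - (-1)·0.0000 - (1)·0.0000 - (-4)·0.0000) / (9) = 1.0000
  δ = (8 - (-2.3)·0.0000 - (1)·0.0000 - (2.1)·0.0000) / (6.4) = 1.2500

(1.1224, -0.4000, 1.0000, 1.2500)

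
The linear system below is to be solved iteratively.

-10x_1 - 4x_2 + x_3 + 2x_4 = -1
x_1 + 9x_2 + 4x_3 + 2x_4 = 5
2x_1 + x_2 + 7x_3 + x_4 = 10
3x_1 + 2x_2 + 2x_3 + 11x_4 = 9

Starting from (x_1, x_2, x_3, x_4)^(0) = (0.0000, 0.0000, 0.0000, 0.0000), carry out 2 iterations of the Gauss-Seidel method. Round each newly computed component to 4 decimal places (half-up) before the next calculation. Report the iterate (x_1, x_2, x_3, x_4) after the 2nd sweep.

Iteration 1:
  x_1 = (-1 - (-4)·0.0000 - (1)·0.0000 - (2)·0.0000) / (-10) = 0.1000
  x_2 = (5 - (1)·0.1000 - (4)·0.0000 - (2)·0.0000) / (9) = 0.5444
  x_3 = (10 - (2)·0.1000 - (1)·0.5444 - (1)·0.0000) / (7) = 1.3222
  x_4 = (9 - (3)·0.1000 - (2)·0.5444 - (2)·1.3222) / (11) = 0.4515
Iteration 2:
  x_1 = (-1 - (-4)·0.5444 - (1)·1.3222 - (2)·0.4515) / (-10) = 0.1048
  x_2 = (5 - (1)·0.1048 - (4)·1.3222 - (2)·0.4515) / (9) = -0.1441
  x_3 = (10 - (2)·0.1048 - (1)·-0.1441 - (1)·0.4515) / (7) = 1.3547
  x_4 = (9 - (3)·0.1048 - (2)·-0.1441 - (2)·1.3547) / (11) = 0.5695

(0.1048, -0.1441, 1.3547, 0.5695)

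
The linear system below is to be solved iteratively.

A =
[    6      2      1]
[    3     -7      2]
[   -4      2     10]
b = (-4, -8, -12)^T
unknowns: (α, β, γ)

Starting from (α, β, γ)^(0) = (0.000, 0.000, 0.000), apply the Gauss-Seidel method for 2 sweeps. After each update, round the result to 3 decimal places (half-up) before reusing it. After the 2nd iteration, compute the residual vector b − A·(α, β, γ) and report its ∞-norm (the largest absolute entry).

0.854

Iteration 1:
  α = (-4 - (2)·0.000 - (1)·0.000) / (6) = -0.667
  β = (-8 - (3)·-0.667 - (2)·0.000) / (-7) = 0.857
  γ = (-12 - (-4)·-0.667 - (2)·0.857) / (10) = -1.638
Iteration 2:
  α = (-4 - (2)·0.857 - (1)·-1.638) / (6) = -0.679
  β = (-8 - (3)·-0.679 - (2)·-1.638) / (-7) = 0.384
  γ = (-12 - (-4)·-0.679 - (2)·0.384) / (10) = -1.548
Residual b − A·x = (0.854, -0.179, -0.004); ∞-norm = 0.854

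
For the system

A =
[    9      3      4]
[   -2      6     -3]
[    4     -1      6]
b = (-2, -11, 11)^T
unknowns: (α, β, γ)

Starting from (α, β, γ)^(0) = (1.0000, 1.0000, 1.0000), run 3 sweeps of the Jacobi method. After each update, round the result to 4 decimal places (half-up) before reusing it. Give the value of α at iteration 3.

Iteration 1:
  α = (-2 - (3)·1.0000 - (4)·1.0000) / (9) = -1.0000
  β = (-11 - (-2)·1.0000 - (-3)·1.0000) / (6) = -1.0000
  γ = (11 - (4)·1.0000 - (-1)·1.0000) / (6) = 1.3333
Iteration 2:
  α = (-2 - (3)·-1.0000 - (4)·1.3333) / (9) = -0.4815
  β = (-11 - (-2)·-1.0000 - (-3)·1.3333) / (6) = -1.5000
  γ = (11 - (4)·-1.0000 - (-1)·-1.0000) / (6) = 2.3333
Iteration 3:
  α = (-2 - (3)·-1.5000 - (4)·2.3333) / (9) = -0.7592
  β = (-11 - (-2)·-0.4815 - (-3)·2.3333) / (6) = -0.8272
  γ = (11 - (4)·-0.4815 - (-1)·-1.5000) / (6) = 1.9043

-0.7592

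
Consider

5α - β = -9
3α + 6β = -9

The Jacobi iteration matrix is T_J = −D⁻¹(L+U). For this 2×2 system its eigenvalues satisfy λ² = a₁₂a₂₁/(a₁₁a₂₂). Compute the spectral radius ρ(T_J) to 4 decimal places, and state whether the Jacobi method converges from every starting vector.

a₁₂a₂₁/(a₁₁a₂₂) = (-1)·(3) / ((5)·(6)) = -0.100000
ρ = √|-0.100000| = √0.100000 = 0.3162
ρ < 1, so Jacobi converges

0.3162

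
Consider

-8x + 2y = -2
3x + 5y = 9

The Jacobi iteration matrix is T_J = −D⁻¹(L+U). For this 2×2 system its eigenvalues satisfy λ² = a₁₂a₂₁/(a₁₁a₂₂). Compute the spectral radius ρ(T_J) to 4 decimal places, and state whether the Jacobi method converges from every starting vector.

0.3873

a₁₂a₂₁/(a₁₁a₂₂) = (2)·(3) / ((-8)·(5)) = -0.150000
ρ = √|-0.150000| = √0.150000 = 0.3873
ρ < 1, so Jacobi converges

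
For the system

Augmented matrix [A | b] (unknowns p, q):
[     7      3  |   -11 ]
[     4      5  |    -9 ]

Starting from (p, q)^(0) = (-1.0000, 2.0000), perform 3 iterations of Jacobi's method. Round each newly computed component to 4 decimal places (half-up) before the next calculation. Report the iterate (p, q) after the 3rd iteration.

Iteration 1:
  p = (-11 - (3)·2.0000) / (7) = -2.4286
  q = (-9 - (4)·-1.0000) / (5) = -1.0000
Iteration 2:
  p = (-11 - (3)·-1.0000) / (7) = -1.1429
  q = (-9 - (4)·-2.4286) / (5) = 0.1429
Iteration 3:
  p = (-11 - (3)·0.1429) / (7) = -1.6327
  q = (-9 - (4)·-1.1429) / (5) = -0.8857

(-1.6327, -0.8857)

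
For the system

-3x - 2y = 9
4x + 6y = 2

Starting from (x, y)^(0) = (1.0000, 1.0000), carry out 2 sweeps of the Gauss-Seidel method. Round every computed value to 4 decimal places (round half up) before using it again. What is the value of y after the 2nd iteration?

3.5679

Iteration 1:
  x = (9 - (-2)·1.0000) / (-3) = -3.6667
  y = (2 - (4)·-3.6667) / (6) = 2.7778
Iteration 2:
  x = (9 - (-2)·2.7778) / (-3) = -4.8519
  y = (2 - (4)·-4.8519) / (6) = 3.5679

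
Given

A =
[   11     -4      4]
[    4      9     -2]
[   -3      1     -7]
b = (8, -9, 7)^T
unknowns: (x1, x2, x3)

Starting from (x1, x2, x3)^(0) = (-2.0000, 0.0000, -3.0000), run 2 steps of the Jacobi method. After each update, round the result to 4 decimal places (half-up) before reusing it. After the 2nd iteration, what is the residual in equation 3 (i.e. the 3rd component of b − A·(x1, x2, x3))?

-2.9031

Iteration 1:
  x1 = (8 - (-4)·0.0000 - (4)·-3.0000) / (11) = 1.8182
  x2 = (-9 - (4)·-2.0000 - (-2)·-3.0000) / (9) = -0.7778
  x3 = (7 - (-3)·-2.0000 - (1)·0.0000) / (-7) = -0.1429
Iteration 2:
  x1 = (8 - (-4)·-0.7778 - (4)·-0.1429) / (11) = 0.4964
  x2 = (-9 - (4)·1.8182 - (-2)·-0.1429) / (9) = -1.8398
  x3 = (7 - (-3)·1.8182 - (1)·-0.7778) / (-7) = -1.8903
Residual b − A·x = (2.7416, 1.7920, -2.9031)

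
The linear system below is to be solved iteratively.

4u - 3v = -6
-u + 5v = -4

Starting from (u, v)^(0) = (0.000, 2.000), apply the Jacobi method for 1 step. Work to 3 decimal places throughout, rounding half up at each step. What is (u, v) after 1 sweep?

(0.000, -0.800)

Iteration 1:
  u = (-6 - (-3)·2.000) / (4) = 0.000
  v = (-4 - (-1)·0.000) / (5) = -0.800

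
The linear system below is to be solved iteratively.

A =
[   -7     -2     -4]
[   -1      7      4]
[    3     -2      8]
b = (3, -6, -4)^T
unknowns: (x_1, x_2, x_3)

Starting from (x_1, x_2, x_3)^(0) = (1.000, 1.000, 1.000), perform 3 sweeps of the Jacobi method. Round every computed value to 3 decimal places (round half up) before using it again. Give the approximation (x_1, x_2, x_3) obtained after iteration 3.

Iteration 1:
  x_1 = (3 - (-2)·1.000 - (-4)·1.000) / (-7) = -1.286
  x_2 = (-6 - (-1)·1.000 - (4)·1.000) / (7) = -1.286
  x_3 = (-4 - (3)·1.000 - (-2)·1.000) / (8) = -0.625
Iteration 2:
  x_1 = (3 - (-2)·-1.286 - (-4)·-0.625) / (-7) = 0.296
  x_2 = (-6 - (-1)·-1.286 - (4)·-0.625) / (7) = -0.684
  x_3 = (-4 - (3)·-1.286 - (-2)·-1.286) / (8) = -0.339
Iteration 3:
  x_1 = (3 - (-2)·-0.684 - (-4)·-0.339) / (-7) = -0.039
  x_2 = (-6 - (-1)·0.296 - (4)·-0.339) / (7) = -0.621
  x_3 = (-4 - (3)·0.296 - (-2)·-0.684) / (8) = -0.782

(-0.039, -0.621, -0.782)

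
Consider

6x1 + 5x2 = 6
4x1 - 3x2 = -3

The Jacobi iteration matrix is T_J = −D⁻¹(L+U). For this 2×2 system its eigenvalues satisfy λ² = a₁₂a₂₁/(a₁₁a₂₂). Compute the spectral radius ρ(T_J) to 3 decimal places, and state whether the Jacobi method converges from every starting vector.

1.054

a₁₂a₂₁/(a₁₁a₂₂) = (5)·(4) / ((6)·(-3)) = -1.111111
ρ = √|-1.111111| = √1.111111 = 1.054
ρ > 1, so Jacobi diverges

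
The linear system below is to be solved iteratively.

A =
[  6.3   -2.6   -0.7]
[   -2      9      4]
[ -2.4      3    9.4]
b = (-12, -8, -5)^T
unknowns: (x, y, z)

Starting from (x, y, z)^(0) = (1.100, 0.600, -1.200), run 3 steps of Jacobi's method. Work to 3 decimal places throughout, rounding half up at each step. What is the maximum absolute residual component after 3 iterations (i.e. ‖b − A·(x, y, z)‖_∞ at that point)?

1.961

Iteration 1:
  x = (-12 - (-2.6)·0.600 - (-0.7)·-1.200) / (6.3) = -1.790
  y = (-8 - (-2)·1.100 - (4)·-1.200) / (9) = -0.111
  z = (-5 - (-2.4)·1.100 - (3)·0.600) / (9.4) = -0.443
Iteration 2:
  x = (-12 - (-2.6)·-0.111 - (-0.7)·-0.443) / (6.3) = -2.000
  y = (-8 - (-2)·-1.790 - (4)·-0.443) / (9) = -1.090
  z = (-5 - (-2.4)·-1.790 - (3)·-0.111) / (9.4) = -0.954
Iteration 3:
  x = (-12 - (-2.6)·-1.090 - (-0.7)·-0.954) / (6.3) = -2.461
  y = (-8 - (-2)·-2.000 - (4)·-0.954) / (9) = -0.909
  z = (-5 - (-2.4)·-2.000 - (3)·-1.090) / (9.4) = -0.695
Residual b − A·x = (0.654, -1.961, -1.646); ∞-norm = 1.961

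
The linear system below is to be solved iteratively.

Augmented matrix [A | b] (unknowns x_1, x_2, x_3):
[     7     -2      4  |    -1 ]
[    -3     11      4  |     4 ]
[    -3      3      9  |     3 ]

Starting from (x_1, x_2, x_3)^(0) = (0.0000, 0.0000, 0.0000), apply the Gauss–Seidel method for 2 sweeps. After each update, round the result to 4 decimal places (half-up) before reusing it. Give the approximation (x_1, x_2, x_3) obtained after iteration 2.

(-0.1515, 0.2578, 0.1969)

Iteration 1:
  x_1 = (-1 - (-2)·0.0000 - (4)·0.0000) / (7) = -0.1429
  x_2 = (4 - (-3)·-0.1429 - (4)·0.0000) / (11) = 0.3247
  x_3 = (3 - (-3)·-0.1429 - (3)·0.3247) / (9) = 0.1775
Iteration 2:
  x_1 = (-1 - (-2)·0.3247 - (4)·0.1775) / (7) = -0.1515
  x_2 = (4 - (-3)·-0.1515 - (4)·0.1775) / (11) = 0.2578
  x_3 = (3 - (-3)·-0.1515 - (3)·0.2578) / (9) = 0.1969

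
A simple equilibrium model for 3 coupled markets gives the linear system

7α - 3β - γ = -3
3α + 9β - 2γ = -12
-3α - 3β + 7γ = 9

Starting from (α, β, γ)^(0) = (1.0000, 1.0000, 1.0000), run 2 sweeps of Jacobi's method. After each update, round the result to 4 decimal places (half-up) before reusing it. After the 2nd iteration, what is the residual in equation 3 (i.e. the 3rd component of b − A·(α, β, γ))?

-1.0342

Iteration 1:
  α = (-3 - (-3)·1.0000 - (-1)·1.0000) / (7) = 0.1429
  β = (-12 - (3)·1.0000 - (-2)·1.0000) / (9) = -1.4444
  γ = (9 - (-3)·1.0000 - (-3)·1.0000) / (7) = 2.1429
Iteration 2:
  α = (-3 - (-3)·-1.4444 - (-1)·2.1429) / (7) = -0.7415
  β = (-12 - (3)·0.1429 - (-2)·2.1429) / (9) = -0.9048
  γ = (9 - (-3)·0.1429 - (-3)·-1.4444) / (7) = 0.7279
Residual b − A·x = (0.2040, -0.1765, -1.0342)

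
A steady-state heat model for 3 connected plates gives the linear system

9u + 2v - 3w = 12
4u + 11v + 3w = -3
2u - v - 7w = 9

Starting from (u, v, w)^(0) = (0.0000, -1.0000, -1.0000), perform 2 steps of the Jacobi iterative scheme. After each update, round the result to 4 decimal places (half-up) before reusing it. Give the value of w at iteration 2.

-0.9365

Iteration 1:
  u = (12 - (2)·-1.0000 - (-3)·-1.0000) / (9) = 1.2222
  v = (-3 - (4)·0.0000 - (3)·-1.0000) / (11) = 0.0000
  w = (9 - (2)·0.0000 - (-1)·-1.0000) / (-7) = -1.1429
Iteration 2:
  u = (12 - (2)·0.0000 - (-3)·-1.1429) / (9) = 0.9524
  v = (-3 - (4)·1.2222 - (3)·-1.1429) / (11) = -0.4055
  w = (9 - (2)·1.2222 - (-1)·0.0000) / (-7) = -0.9365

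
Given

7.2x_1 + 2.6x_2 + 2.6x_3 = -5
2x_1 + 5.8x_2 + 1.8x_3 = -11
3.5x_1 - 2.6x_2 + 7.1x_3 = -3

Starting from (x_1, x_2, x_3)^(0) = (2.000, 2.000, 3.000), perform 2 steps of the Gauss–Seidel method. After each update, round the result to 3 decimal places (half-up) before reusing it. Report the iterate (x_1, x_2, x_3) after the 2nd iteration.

Iteration 1:
  x_1 = (-5 - (2.6)·2.000 - (2.6)·3.000) / (7.2) = -2.500
  x_2 = (-11 - (2)·-2.500 - (1.8)·3.000) / (5.8) = -1.966
  x_3 = (-3 - (3.5)·-2.500 - (-2.6)·-1.966) / (7.1) = 0.090
Iteration 2:
  x_1 = (-5 - (2.6)·-1.966 - (2.6)·0.090) / (7.2) = -0.017
  x_2 = (-11 - (2)·-0.017 - (1.8)·0.090) / (5.8) = -1.919
  x_3 = (-3 - (3.5)·-0.017 - (-2.6)·-1.919) / (7.1) = -1.117

(-0.017, -1.919, -1.117)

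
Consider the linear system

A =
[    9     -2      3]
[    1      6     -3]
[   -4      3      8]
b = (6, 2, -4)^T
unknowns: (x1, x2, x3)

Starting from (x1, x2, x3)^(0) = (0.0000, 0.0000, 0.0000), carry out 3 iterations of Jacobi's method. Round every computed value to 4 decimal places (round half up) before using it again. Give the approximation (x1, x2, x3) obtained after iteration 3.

Iteration 1:
  x1 = (6 - (-2)·0.0000 - (3)·0.0000) / (9) = 0.6667
  x2 = (2 - (1)·0.0000 - (-3)·0.0000) / (6) = 0.3333
  x3 = (-4 - (-4)·0.0000 - (3)·0.0000) / (8) = -0.5000
Iteration 2:
  x1 = (6 - (-2)·0.3333 - (3)·-0.5000) / (9) = 0.9074
  x2 = (2 - (1)·0.6667 - (-3)·-0.5000) / (6) = -0.0278
  x3 = (-4 - (-4)·0.6667 - (3)·0.3333) / (8) = -0.2916
Iteration 3:
  x1 = (6 - (-2)·-0.0278 - (3)·-0.2916) / (9) = 0.7577
  x2 = (2 - (1)·0.9074 - (-3)·-0.2916) / (6) = 0.0363
  x3 = (-4 - (-4)·0.9074 - (3)·-0.0278) / (8) = -0.0359

(0.7577, 0.0363, -0.0359)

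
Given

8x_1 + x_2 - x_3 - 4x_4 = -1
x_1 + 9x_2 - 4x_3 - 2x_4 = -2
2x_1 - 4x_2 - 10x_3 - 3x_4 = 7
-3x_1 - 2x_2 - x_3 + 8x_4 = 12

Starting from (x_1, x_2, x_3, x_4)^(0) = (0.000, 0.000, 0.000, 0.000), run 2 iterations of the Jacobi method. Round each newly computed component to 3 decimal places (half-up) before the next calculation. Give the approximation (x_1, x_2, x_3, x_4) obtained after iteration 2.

(0.565, -0.186, -1.086, 1.310)

Iteration 1:
  x_1 = (-1 - (1)·0.000 - (-1)·0.000 - (-4)·0.000) / (8) = -0.125
  x_2 = (-2 - (1)·0.000 - (-4)·0.000 - (-2)·0.000) / (9) = -0.222
  x_3 = (7 - (2)·0.000 - (-4)·0.000 - (-3)·0.000) / (-10) = -0.700
  x_4 = (12 - (-3)·0.000 - (-2)·0.000 - (-1)·0.000) / (8) = 1.500
Iteration 2:
  x_1 = (-1 - (1)·-0.222 - (-1)·-0.700 - (-4)·1.500) / (8) = 0.565
  x_2 = (-2 - (1)·-0.125 - (-4)·-0.700 - (-2)·1.500) / (9) = -0.186
  x_3 = (7 - (2)·-0.125 - (-4)·-0.222 - (-3)·1.500) / (-10) = -1.086
  x_4 = (12 - (-3)·-0.125 - (-2)·-0.222 - (-1)·-0.700) / (8) = 1.310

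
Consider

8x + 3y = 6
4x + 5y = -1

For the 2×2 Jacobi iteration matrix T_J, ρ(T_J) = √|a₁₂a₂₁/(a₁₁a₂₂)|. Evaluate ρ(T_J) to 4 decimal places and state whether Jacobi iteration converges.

a₁₂a₂₁/(a₁₁a₂₂) = (3)·(4) / ((8)·(5)) = 0.300000
ρ = √|0.300000| = √0.300000 = 0.5477
ρ < 1, so Jacobi converges

0.5477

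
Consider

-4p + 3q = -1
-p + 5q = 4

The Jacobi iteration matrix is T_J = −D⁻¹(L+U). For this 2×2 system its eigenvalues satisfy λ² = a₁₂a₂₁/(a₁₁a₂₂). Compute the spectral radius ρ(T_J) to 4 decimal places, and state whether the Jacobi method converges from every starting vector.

0.3873

a₁₂a₂₁/(a₁₁a₂₂) = (3)·(-1) / ((-4)·(5)) = 0.150000
ρ = √|0.150000| = √0.150000 = 0.3873
ρ < 1, so Jacobi converges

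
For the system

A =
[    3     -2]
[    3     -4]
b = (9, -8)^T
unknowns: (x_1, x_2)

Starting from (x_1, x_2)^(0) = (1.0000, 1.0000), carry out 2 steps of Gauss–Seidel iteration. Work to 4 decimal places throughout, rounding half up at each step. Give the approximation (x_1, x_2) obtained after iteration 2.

Iteration 1:
  x_1 = (9 - (-2)·1.0000) / (3) = 3.6667
  x_2 = (-8 - (3)·3.6667) / (-4) = 4.7500
Iteration 2:
  x_1 = (9 - (-2)·4.7500) / (3) = 6.1667
  x_2 = (-8 - (3)·6.1667) / (-4) = 6.6250

(6.1667, 6.6250)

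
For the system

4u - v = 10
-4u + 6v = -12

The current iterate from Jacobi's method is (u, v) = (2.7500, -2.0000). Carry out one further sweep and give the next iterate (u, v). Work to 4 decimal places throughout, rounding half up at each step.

One sweep:
  u = (10 - (-1)·-2.0000) / (4) = 2.0000
  v = (-12 - (-4)·2.7500) / (6) = -0.1667

(2.0000, -0.1667)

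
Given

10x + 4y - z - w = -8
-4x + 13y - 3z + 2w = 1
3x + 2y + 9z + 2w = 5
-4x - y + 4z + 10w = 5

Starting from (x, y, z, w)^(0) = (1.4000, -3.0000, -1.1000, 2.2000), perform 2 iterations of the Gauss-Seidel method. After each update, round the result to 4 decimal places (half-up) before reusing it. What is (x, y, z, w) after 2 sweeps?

(-0.5912, -0.2147, 0.6498, -0.0179)

Iteration 1:
  x = (-8 - (4)·-3.0000 - (-1)·-1.1000 - (-1)·2.2000) / (10) = 0.5100
  y = (1 - (-4)·0.5100 - (-3)·-1.1000 - (2)·2.2000) / (13) = -0.3585
  z = (5 - (3)·0.5100 - (2)·-0.3585 - (2)·2.2000) / (9) = -0.0237
  w = (5 - (-4)·0.5100 - (-1)·-0.3585 - (4)·-0.0237) / (10) = 0.6776
Iteration 2:
  x = (-8 - (4)·-0.3585 - (-1)·-0.0237 - (-1)·0.6776) / (10) = -0.5912
  y = (1 - (-4)·-0.5912 - (-3)·-0.0237 - (2)·0.6776) / (13) = -0.2147
  z = (5 - (3)·-0.5912 - (2)·-0.2147 - (2)·0.6776) / (9) = 0.6498
  w = (5 - (-4)·-0.5912 - (-1)·-0.2147 - (4)·0.6498) / (10) = -0.0179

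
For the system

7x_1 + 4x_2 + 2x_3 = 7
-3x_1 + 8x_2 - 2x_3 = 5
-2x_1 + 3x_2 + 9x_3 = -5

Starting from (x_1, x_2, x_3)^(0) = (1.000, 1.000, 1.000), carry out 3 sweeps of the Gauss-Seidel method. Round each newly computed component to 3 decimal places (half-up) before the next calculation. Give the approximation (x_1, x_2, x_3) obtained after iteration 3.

(0.789, 0.764, -0.635)

Iteration 1:
  x_1 = (7 - (4)·1.000 - (2)·1.000) / (7) = 0.143
  x_2 = (5 - (-3)·0.143 - (-2)·1.000) / (8) = 0.929
  x_3 = (-5 - (-2)·0.143 - (3)·0.929) / (9) = -0.833
Iteration 2:
  x_1 = (7 - (4)·0.929 - (2)·-0.833) / (7) = 0.707
  x_2 = (5 - (-3)·0.707 - (-2)·-0.833) / (8) = 0.682
  x_3 = (-5 - (-2)·0.707 - (3)·0.682) / (9) = -0.626
Iteration 3:
  x_1 = (7 - (4)·0.682 - (2)·-0.626) / (7) = 0.789
  x_2 = (5 - (-3)·0.789 - (-2)·-0.626) / (8) = 0.764
  x_3 = (-5 - (-2)·0.789 - (3)·0.764) / (9) = -0.635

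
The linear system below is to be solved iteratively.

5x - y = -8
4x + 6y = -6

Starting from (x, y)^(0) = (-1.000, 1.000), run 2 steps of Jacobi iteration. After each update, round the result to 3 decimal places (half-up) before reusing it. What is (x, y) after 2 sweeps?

(-1.667, -0.067)

Iteration 1:
  x = (-8 - (-1)·1.000) / (5) = -1.400
  y = (-6 - (4)·-1.000) / (6) = -0.333
Iteration 2:
  x = (-8 - (-1)·-0.333) / (5) = -1.667
  y = (-6 - (4)·-1.400) / (6) = -0.067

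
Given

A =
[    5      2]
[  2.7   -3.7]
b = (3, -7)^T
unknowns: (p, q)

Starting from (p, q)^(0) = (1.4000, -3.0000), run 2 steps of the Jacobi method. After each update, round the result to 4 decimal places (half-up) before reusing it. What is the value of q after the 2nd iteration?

3.2054

Iteration 1:
  p = (3 - (2)·-3.0000) / (5) = 1.8000
  q = (-7 - (2.7)·1.4000) / (-3.7) = 2.9135
Iteration 2:
  p = (3 - (2)·2.9135) / (5) = -0.5654
  q = (-7 - (2.7)·1.8000) / (-3.7) = 3.2054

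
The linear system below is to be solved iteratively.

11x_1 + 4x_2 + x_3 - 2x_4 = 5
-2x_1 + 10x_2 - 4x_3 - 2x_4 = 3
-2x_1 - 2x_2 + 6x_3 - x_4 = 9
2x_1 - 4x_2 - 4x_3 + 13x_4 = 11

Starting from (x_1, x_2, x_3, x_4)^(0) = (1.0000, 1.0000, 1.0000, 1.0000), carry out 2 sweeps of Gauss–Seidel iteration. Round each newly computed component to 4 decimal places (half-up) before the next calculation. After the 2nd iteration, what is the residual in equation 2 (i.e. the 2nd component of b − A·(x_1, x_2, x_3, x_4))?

1.8790

Iteration 1:
  x_1 = (5 - (4)·1.0000 - (1)·1.0000 - (-2)·1.0000) / (11) = 0.1818
  x_2 = (3 - (-2)·0.1818 - (-4)·1.0000 - (-2)·1.0000) / (10) = 0.9364
  x_3 = (9 - (-2)·0.1818 - (-2)·0.9364 - (-1)·1.0000) / (6) = 2.0394
  x_4 = (11 - (2)·0.1818 - (-4)·0.9364 - (-4)·2.0394) / (13) = 1.7338
Iteration 2:
  x_1 = (5 - (4)·0.9364 - (1)·2.0394 - (-2)·1.7338) / (11) = 0.2439
  x_2 = (3 - (-2)·0.2439 - (-4)·2.0394 - (-2)·1.7338) / (10) = 1.5113
  x_3 = (9 - (-2)·0.2439 - (-2)·1.5113 - (-1)·1.7338) / (6) = 2.3740
  x_4 = (11 - (2)·0.2439 - (-4)·1.5113 - (-4)·2.3740) / (13) = 2.0041
Residual b − A·x = (-2.0939, 1.8790, 0.2705, 0.0001)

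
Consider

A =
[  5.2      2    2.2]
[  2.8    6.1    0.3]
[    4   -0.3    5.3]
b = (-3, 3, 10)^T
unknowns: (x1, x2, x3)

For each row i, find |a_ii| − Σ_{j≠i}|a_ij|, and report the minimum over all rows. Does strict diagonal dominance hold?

row 1: |5.2| − (2+2.2) = 1
row 2: |6.1| − (2.8+0.3) = 3
row 3: |5.3| − (4+0.3) = 1
minimum over rows = 1 → strictly diagonally dominant (convergence guaranteed)

1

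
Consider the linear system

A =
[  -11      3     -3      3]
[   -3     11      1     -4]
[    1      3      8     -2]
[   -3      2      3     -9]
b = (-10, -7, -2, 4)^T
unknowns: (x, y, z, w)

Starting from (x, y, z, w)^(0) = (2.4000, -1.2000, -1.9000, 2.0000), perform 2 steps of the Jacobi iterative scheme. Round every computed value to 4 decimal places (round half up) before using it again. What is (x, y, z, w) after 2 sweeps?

(0.4656, -1.0037, -1.3361, -0.6556)

Iteration 1:
  x = (-10 - (3)·-1.2000 - (-3)·-1.9000 - (3)·2.0000) / (-11) = 1.6455
  y = (-7 - (-3)·2.4000 - (1)·-1.9000 - (-4)·2.0000) / (11) = 0.9182
  z = (-2 - (1)·2.4000 - (3)·-1.2000 - (-2)·2.0000) / (8) = 0.4000
  w = (4 - (-3)·2.4000 - (2)·-1.2000 - (3)·-1.9000) / (-9) = -2.1444
Iteration 2:
  x = (-10 - (3)·0.9182 - (-3)·0.4000 - (3)·-2.1444) / (-11) = 0.4656
  y = (-7 - (-3)·1.6455 - (1)·0.4000 - (-4)·-2.1444) / (11) = -1.0037
  z = (-2 - (1)·1.6455 - (3)·0.9182 - (-2)·-2.1444) / (8) = -1.3361
  w = (4 - (-3)·1.6455 - (2)·0.9182 - (3)·0.4000) / (-9) = -0.6556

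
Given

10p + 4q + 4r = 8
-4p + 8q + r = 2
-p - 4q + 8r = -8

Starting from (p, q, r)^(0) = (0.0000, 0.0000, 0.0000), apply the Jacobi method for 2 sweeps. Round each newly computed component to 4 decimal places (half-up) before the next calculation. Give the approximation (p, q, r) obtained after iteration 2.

Iteration 1:
  p = (8 - (4)·0.0000 - (4)·0.0000) / (10) = 0.8000
  q = (2 - (-4)·0.0000 - (1)·0.0000) / (8) = 0.2500
  r = (-8 - (-1)·0.0000 - (-4)·0.0000) / (8) = -1.0000
Iteration 2:
  p = (8 - (4)·0.2500 - (4)·-1.0000) / (10) = 1.1000
  q = (2 - (-4)·0.8000 - (1)·-1.0000) / (8) = 0.7750
  r = (-8 - (-1)·0.8000 - (-4)·0.2500) / (8) = -0.7750

(1.1000, 0.7750, -0.7750)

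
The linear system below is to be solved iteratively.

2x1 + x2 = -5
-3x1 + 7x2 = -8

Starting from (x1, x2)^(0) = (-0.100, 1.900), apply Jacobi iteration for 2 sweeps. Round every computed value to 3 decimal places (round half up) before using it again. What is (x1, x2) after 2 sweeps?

(-1.907, -2.621)

Iteration 1:
  x1 = (-5 - (1)·1.900) / (2) = -3.450
  x2 = (-8 - (-3)·-0.100) / (7) = -1.186
Iteration 2:
  x1 = (-5 - (1)·-1.186) / (2) = -1.907
  x2 = (-8 - (-3)·-3.450) / (7) = -2.621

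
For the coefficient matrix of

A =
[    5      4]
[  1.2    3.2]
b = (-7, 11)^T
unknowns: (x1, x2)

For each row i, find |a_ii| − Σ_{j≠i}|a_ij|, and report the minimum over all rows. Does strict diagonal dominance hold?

row 1: |5| − (4) = 1
row 2: |3.2| − (1.2) = 2
minimum over rows = 1 → strictly diagonally dominant (convergence guaranteed)

1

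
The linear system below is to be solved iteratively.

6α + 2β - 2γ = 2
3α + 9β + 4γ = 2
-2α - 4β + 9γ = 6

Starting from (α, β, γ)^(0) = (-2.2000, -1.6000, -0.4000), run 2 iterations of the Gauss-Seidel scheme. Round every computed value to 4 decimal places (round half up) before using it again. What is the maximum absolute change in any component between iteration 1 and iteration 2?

0.5265

Iteration 1:
  α = (2 - (2)·-1.6000 - (-2)·-0.4000) / (6) = 0.7333
  β = (2 - (3)·0.7333 - (4)·-0.4000) / (9) = 0.1556
  γ = (6 - (-2)·0.7333 - (-4)·0.1556) / (9) = 0.8988
Iteration 2:
  α = (2 - (2)·0.1556 - (-2)·0.8988) / (6) = 0.5811
  β = (2 - (3)·0.5811 - (4)·0.8988) / (9) = -0.3709
  γ = (6 - (-2)·0.5811 - (-4)·-0.3709) / (9) = 0.6310
Change: (-0.1522, -0.5265, -0.2678) → max |·| = 0.5265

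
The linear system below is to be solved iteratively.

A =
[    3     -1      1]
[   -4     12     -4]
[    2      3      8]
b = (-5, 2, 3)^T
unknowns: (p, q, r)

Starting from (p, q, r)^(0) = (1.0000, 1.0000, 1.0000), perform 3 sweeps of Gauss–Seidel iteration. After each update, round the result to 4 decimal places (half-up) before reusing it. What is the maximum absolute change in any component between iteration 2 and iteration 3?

Iteration 1:
  p = (-5 - (-1)·1.0000 - (1)·1.0000) / (3) = -1.6667
  q = (2 - (-4)·-1.6667 - (-4)·1.0000) / (12) = -0.0556
  r = (3 - (2)·-1.6667 - (3)·-0.0556) / (8) = 0.8125
Iteration 2:
  p = (-5 - (-1)·-0.0556 - (1)·0.8125) / (3) = -1.9560
  q = (2 - (-4)·-1.9560 - (-4)·0.8125) / (12) = -0.2145
  r = (3 - (2)·-1.9560 - (3)·-0.2145) / (8) = 0.9444
Iteration 3:
  p = (-5 - (-1)·-0.2145 - (1)·0.9444) / (3) = -2.0530
  q = (2 - (-4)·-2.0530 - (-4)·0.9444) / (12) = -0.2029
  r = (3 - (2)·-2.0530 - (3)·-0.2029) / (8) = 0.9643
Change: (-0.0970, 0.0116, 0.0199) → max |·| = 0.0970

0.0970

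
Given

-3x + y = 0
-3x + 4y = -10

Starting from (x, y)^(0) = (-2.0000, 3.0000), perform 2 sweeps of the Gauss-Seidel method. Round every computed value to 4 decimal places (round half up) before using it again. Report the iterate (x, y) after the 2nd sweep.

Iteration 1:
  x = (0 - (1)·3.0000) / (-3) = 1.0000
  y = (-10 - (-3)·1.0000) / (4) = -1.7500
Iteration 2:
  x = (0 - (1)·-1.7500) / (-3) = -0.5833
  y = (-10 - (-3)·-0.5833) / (4) = -2.9375

(-0.5833, -2.9375)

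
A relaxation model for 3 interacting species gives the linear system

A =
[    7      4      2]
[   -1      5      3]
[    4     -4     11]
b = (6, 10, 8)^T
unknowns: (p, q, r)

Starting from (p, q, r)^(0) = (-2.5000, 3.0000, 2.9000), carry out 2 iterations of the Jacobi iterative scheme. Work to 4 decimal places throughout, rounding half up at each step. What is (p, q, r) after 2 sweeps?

Iteration 1:
  p = (6 - (4)·3.0000 - (2)·2.9000) / (7) = -1.6857
  q = (10 - (-1)·-2.5000 - (3)·2.9000) / (5) = -0.2400
  r = (8 - (4)·-2.5000 - (-4)·3.0000) / (11) = 2.7273
Iteration 2:
  p = (6 - (4)·-0.2400 - (2)·2.7273) / (7) = 0.2151
  q = (10 - (-1)·-1.6857 - (3)·2.7273) / (5) = 0.0265
  r = (8 - (4)·-1.6857 - (-4)·-0.2400) / (11) = 1.2530

(0.2151, 0.0265, 1.2530)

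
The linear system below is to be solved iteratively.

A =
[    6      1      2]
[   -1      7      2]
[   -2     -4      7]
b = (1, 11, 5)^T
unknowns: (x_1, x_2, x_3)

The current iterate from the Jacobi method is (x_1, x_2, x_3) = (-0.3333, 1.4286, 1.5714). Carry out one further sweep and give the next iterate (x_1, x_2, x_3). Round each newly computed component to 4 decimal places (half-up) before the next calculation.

One sweep:
  x_1 = (1 - (1)·1.4286 - (2)·1.5714) / (6) = -0.5952
  x_2 = (11 - (-1)·-0.3333 - (2)·1.5714) / (7) = 1.0748
  x_3 = (5 - (-2)·-0.3333 - (-4)·1.4286) / (7) = 1.4354

(-0.5952, 1.0748, 1.4354)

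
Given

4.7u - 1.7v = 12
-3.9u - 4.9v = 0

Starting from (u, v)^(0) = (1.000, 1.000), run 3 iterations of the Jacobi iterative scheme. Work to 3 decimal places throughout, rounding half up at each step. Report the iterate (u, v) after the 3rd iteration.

(1.714, -1.803)

Iteration 1:
  u = (12 - (-1.7)·1.000) / (4.7) = 2.915
  v = (0 - (-3.9)·1.000) / (-4.9) = -0.796
Iteration 2:
  u = (12 - (-1.7)·-0.796) / (4.7) = 2.265
  v = (0 - (-3.9)·2.915) / (-4.9) = -2.320
Iteration 3:
  u = (12 - (-1.7)·-2.320) / (4.7) = 1.714
  v = (0 - (-3.9)·2.265) / (-4.9) = -1.803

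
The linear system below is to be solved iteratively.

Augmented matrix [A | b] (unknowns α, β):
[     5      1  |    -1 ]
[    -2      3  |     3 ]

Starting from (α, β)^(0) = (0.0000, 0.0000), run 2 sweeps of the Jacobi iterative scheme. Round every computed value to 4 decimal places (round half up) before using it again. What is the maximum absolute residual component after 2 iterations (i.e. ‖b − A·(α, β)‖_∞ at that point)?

Iteration 1:
  α = (-1 - (1)·0.0000) / (5) = -0.2000
  β = (3 - (-2)·0.0000) / (3) = 1.0000
Iteration 2:
  α = (-1 - (1)·1.0000) / (5) = -0.4000
  β = (3 - (-2)·-0.2000) / (3) = 0.8667
Residual b − A·x = (0.1333, -0.4001); ∞-norm = 0.4001

0.4001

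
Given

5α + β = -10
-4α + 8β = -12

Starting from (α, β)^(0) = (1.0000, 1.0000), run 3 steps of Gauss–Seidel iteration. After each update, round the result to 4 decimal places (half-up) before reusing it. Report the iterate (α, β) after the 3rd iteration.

Iteration 1:
  α = (-10 - (1)·1.0000) / (5) = -2.2000
  β = (-12 - (-4)·-2.2000) / (8) = -2.6000
Iteration 2:
  α = (-10 - (1)·-2.6000) / (5) = -1.4800
  β = (-12 - (-4)·-1.4800) / (8) = -2.2400
Iteration 3:
  α = (-10 - (1)·-2.2400) / (5) = -1.5520
  β = (-12 - (-4)·-1.5520) / (8) = -2.2760

(-1.5520, -2.2760)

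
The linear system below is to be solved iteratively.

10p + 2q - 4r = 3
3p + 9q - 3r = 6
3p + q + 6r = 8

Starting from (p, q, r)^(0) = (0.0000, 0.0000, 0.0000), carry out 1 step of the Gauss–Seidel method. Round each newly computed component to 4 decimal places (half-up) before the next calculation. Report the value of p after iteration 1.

Iteration 1:
  p = (3 - (2)·0.0000 - (-4)·0.0000) / (10) = 0.3000
  q = (6 - (3)·0.3000 - (-3)·0.0000) / (9) = 0.5667
  r = (8 - (3)·0.3000 - (1)·0.5667) / (6) = 1.0889

0.3000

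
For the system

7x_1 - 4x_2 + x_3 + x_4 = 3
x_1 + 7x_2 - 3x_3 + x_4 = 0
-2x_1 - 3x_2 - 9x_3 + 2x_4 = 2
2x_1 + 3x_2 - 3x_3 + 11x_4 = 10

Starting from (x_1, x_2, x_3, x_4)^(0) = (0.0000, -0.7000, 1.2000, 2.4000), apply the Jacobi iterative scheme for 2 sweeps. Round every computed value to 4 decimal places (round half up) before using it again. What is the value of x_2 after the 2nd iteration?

Iteration 1:
  x_1 = (3 - (-4)·-0.7000 - (1)·1.2000 - (1)·2.4000) / (7) = -0.4857
  x_2 = (0 - (1)·0.0000 - (-3)·1.2000 - (1)·2.4000) / (7) = 0.1714
  x_3 = (2 - (-2)·0.0000 - (-3)·-0.7000 - (2)·2.4000) / (-9) = 0.5444
  x_4 = (10 - (2)·0.0000 - (3)·-0.7000 - (-3)·1.2000) / (11) = 1.4273
Iteration 2:
  x_1 = (3 - (-4)·0.1714 - (1)·0.5444 - (1)·1.4273) / (7) = 0.2448
  x_2 = (0 - (1)·-0.4857 - (-3)·0.5444 - (1)·1.4273) / (7) = 0.0988
  x_3 = (2 - (-2)·-0.4857 - (-3)·0.1714 - (2)·1.4273) / (-9) = 0.1458
  x_4 = (10 - (2)·-0.4857 - (3)·0.1714 - (-3)·0.5444) / (11) = 1.0991

0.0988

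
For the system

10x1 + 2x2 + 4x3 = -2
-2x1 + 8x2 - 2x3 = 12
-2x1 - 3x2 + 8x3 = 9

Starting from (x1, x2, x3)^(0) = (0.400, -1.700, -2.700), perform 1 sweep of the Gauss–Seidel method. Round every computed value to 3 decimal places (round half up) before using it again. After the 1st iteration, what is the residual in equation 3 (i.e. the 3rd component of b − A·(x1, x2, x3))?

Iteration 1:
  x1 = (-2 - (2)·-1.700 - (4)·-2.700) / (10) = 1.220
  x2 = (12 - (-2)·1.220 - (-2)·-2.700) / (8) = 1.130
  x3 = (9 - (-2)·1.220 - (-3)·1.130) / (8) = 1.854
Residual b − A·x = (-23.876, 9.108, -0.002)

-0.002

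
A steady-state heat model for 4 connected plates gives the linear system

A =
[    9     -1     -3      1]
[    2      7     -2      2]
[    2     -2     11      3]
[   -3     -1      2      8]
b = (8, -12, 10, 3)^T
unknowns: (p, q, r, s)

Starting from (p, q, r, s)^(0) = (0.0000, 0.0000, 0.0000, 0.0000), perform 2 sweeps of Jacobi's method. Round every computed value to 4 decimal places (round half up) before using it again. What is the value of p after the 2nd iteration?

0.9598

Iteration 1:
  p = (8 - (-1)·0.0000 - (-3)·0.0000 - (1)·0.0000) / (9) = 0.8889
  q = (-12 - (2)·0.0000 - (-2)·0.0000 - (2)·0.0000) / (7) = -1.7143
  r = (10 - (2)·0.0000 - (-2)·0.0000 - (3)·0.0000) / (11) = 0.9091
  s = (3 - (-3)·0.0000 - (-1)·0.0000 - (2)·0.0000) / (8) = 0.3750
Iteration 2:
  p = (8 - (-1)·-1.7143 - (-3)·0.9091 - (1)·0.3750) / (9) = 0.9598
  q = (-12 - (2)·0.8889 - (-2)·0.9091 - (2)·0.3750) / (7) = -1.8157
  r = (10 - (2)·0.8889 - (-2)·-1.7143 - (3)·0.3750) / (11) = 0.3335
  s = (3 - (-3)·0.8889 - (-1)·-1.7143 - (2)·0.9091) / (8) = 0.2668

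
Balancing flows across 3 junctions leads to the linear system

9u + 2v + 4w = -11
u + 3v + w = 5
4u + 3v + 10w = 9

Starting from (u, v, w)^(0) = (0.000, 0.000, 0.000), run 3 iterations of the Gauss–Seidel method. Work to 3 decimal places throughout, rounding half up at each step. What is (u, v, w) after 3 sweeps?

Iteration 1:
  u = (-11 - (2)·0.000 - (4)·0.000) / (9) = -1.222
  v = (5 - (1)·-1.222 - (1)·0.000) / (3) = 2.074
  w = (9 - (4)·-1.222 - (3)·2.074) / (10) = 0.767
Iteration 2:
  u = (-11 - (2)·2.074 - (4)·0.767) / (9) = -2.024
  v = (5 - (1)·-2.024 - (1)·0.767) / (3) = 2.086
  w = (9 - (4)·-2.024 - (3)·2.086) / (10) = 1.084
Iteration 3:
  u = (-11 - (2)·2.086 - (4)·1.084) / (9) = -2.168
  v = (5 - (1)·-2.168 - (1)·1.084) / (3) = 2.028
  w = (9 - (4)·-2.168 - (3)·2.028) / (10) = 1.159

(-2.168, 2.028, 1.159)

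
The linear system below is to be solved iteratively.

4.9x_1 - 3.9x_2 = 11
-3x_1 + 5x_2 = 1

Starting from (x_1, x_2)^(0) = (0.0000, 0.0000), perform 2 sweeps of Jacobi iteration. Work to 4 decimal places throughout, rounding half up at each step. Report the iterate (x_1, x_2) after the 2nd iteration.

Iteration 1:
  x_1 = (11 - (-3.9)·0.0000) / (4.9) = 2.2449
  x_2 = (1 - (-3)·0.0000) / (5) = 0.2000
Iteration 2:
  x_1 = (11 - (-3.9)·0.2000) / (4.9) = 2.4041
  x_2 = (1 - (-3)·2.2449) / (5) = 1.5469

(2.4041, 1.5469)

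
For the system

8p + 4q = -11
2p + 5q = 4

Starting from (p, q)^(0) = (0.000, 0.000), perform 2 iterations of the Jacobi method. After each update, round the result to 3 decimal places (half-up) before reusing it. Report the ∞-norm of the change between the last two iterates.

Iteration 1:
  p = (-11 - (4)·0.000) / (8) = -1.375
  q = (4 - (2)·0.000) / (5) = 0.800
Iteration 2:
  p = (-11 - (4)·0.800) / (8) = -1.775
  q = (4 - (2)·-1.375) / (5) = 1.350
Change: (-0.400, 0.550) → max |·| = 0.550

0.550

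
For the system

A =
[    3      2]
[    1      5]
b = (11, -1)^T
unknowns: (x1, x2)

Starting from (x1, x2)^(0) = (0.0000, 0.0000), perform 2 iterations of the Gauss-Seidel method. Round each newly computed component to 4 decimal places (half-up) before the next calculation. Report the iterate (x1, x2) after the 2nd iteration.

(4.2889, -1.0578)

Iteration 1:
  x1 = (11 - (2)·0.0000) / (3) = 3.6667
  x2 = (-1 - (1)·3.6667) / (5) = -0.9333
Iteration 2:
  x1 = (11 - (2)·-0.9333) / (3) = 4.2889
  x2 = (-1 - (1)·4.2889) / (5) = -1.0578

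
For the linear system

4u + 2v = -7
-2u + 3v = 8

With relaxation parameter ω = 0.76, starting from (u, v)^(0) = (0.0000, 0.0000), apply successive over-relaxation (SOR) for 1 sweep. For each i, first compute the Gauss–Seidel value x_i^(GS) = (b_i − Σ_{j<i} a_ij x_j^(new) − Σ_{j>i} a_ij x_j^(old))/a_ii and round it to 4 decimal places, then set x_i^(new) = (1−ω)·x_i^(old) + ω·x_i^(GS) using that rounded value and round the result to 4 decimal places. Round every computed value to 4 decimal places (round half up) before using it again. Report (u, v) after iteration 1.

Iteration 1:
  u: GS value = (-7 - (2)·0.0000) / (4) = -1.7500;  u ← (1−ω)·0.0000 + ω·-1.7500 = -1.3300
  v: GS value = (8 - (-2)·-1.3300) / (3) = 1.7800;  v ← (1−ω)·0.0000 + ω·1.7800 = 1.3528

(-1.3300, 1.3528)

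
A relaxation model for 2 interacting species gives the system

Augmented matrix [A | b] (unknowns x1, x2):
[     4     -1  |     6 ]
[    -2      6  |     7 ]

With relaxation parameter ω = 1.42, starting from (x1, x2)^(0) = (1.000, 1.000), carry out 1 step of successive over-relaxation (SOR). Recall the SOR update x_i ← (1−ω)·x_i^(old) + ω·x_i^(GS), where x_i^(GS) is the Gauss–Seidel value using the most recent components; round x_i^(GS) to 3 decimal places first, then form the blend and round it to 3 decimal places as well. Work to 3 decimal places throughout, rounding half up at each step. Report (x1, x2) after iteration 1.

(2.065, 2.214)

Iteration 1:
  x1: GS value = (6 - (-1)·1.000) / (4) = 1.750;  x1 ← (1−ω)·1.000 + ω·1.750 = 2.065
  x2: GS value = (7 - (-2)·2.065) / (6) = 1.855;  x2 ← (1−ω)·1.000 + ω·1.855 = 2.214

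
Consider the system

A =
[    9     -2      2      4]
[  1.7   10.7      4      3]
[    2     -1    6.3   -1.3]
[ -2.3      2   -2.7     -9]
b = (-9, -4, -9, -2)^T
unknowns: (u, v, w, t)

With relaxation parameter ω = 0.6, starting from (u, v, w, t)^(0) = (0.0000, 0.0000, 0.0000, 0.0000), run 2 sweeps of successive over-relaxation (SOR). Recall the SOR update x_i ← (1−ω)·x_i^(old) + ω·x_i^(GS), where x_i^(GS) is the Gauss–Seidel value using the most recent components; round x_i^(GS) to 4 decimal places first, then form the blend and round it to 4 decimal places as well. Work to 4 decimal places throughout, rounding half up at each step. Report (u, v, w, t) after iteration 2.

Iteration 1:
  u: GS value = (-9 - (-2)·0.0000 - (2)·0.0000 - (4)·0.0000) / (9) = -1.0000;  u ← (1−ω)·0.0000 + ω·-1.0000 = -0.6000
  v: GS value = (-4 - (1.7)·-0.6000 - (4)·0.0000 - (3)·0.0000) / (10.7) = -0.2785;  v ← (1−ω)·0.0000 + ω·-0.2785 = -0.1671
  w: GS value = (-9 - (2)·-0.6000 - (-1)·-0.1671 - (-1.3)·0.0000) / (6.3) = -1.2646;  w ← (1−ω)·0.0000 + ω·-1.2646 = -0.7588
  t: GS value = (-2 - (-2.3)·-0.6000 - (2)·-0.1671 - (-2.7)·-0.7588) / (-9) = 0.5661;  t ← (1−ω)·0.0000 + ω·0.5661 = 0.3397
Iteration 2:
  u: GS value = (-9 - (-2)·-0.1671 - (2)·-0.7588 - (4)·0.3397) / (9) = -1.0195;  u ← (1−ω)·-0.6000 + ω·-1.0195 = -0.8517
  v: GS value = (-4 - (1.7)·-0.8517 - (4)·-0.7588 - (3)·0.3397) / (10.7) = -0.0501;  v ← (1−ω)·-0.1671 + ω·-0.0501 = -0.0969
  w: GS value = (-9 - (2)·-0.8517 - (-1)·-0.0969 - (-1.3)·0.3397) / (6.3) = -1.1035;  w ← (1−ω)·-0.7588 + ω·-1.1035 = -0.9656
  t: GS value = (-2 - (-2.3)·-0.8517 - (2)·-0.0969 - (-2.7)·-0.9656) / (-9) = 0.7080;  t ← (1−ω)·0.3397 + ω·0.7080 = 0.5607

(-0.8517, -0.0969, -0.9656, 0.5607)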